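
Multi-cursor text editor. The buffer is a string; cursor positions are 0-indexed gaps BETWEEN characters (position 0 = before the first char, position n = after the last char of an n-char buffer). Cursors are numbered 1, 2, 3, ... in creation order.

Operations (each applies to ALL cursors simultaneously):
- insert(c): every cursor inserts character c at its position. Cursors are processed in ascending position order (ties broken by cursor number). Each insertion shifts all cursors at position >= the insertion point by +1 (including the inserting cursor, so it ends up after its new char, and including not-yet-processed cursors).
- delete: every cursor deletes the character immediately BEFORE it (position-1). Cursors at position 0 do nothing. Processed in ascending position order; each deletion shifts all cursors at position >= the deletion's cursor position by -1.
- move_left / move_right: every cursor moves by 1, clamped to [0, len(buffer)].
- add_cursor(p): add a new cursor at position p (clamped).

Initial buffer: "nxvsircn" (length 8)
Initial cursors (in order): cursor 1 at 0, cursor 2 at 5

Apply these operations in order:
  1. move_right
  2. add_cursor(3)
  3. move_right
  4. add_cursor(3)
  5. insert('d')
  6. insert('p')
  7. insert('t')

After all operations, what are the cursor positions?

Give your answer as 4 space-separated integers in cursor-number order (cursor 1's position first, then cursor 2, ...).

After op 1 (move_right): buffer="nxvsircn" (len 8), cursors c1@1 c2@6, authorship ........
After op 2 (add_cursor(3)): buffer="nxvsircn" (len 8), cursors c1@1 c3@3 c2@6, authorship ........
After op 3 (move_right): buffer="nxvsircn" (len 8), cursors c1@2 c3@4 c2@7, authorship ........
After op 4 (add_cursor(3)): buffer="nxvsircn" (len 8), cursors c1@2 c4@3 c3@4 c2@7, authorship ........
After op 5 (insert('d')): buffer="nxdvdsdircdn" (len 12), cursors c1@3 c4@5 c3@7 c2@11, authorship ..1.4.3...2.
After op 6 (insert('p')): buffer="nxdpvdpsdpircdpn" (len 16), cursors c1@4 c4@7 c3@10 c2@15, authorship ..11.44.33...22.
After op 7 (insert('t')): buffer="nxdptvdptsdptircdptn" (len 20), cursors c1@5 c4@9 c3@13 c2@19, authorship ..111.444.333...222.

Answer: 5 19 13 9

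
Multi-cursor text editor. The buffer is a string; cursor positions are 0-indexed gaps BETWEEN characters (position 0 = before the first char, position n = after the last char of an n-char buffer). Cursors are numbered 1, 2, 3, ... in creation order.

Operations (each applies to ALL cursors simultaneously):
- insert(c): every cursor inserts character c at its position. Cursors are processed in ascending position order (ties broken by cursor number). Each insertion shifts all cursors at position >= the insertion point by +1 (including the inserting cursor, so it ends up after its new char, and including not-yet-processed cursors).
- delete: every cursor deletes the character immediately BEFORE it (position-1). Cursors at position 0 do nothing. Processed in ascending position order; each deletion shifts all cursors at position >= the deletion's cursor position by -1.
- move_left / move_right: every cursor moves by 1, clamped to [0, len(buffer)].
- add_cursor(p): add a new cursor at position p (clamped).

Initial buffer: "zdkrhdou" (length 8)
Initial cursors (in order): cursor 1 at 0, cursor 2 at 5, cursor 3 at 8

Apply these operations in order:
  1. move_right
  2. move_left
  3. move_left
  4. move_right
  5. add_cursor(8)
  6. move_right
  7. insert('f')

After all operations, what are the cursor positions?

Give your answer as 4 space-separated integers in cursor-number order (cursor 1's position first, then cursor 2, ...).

After op 1 (move_right): buffer="zdkrhdou" (len 8), cursors c1@1 c2@6 c3@8, authorship ........
After op 2 (move_left): buffer="zdkrhdou" (len 8), cursors c1@0 c2@5 c3@7, authorship ........
After op 3 (move_left): buffer="zdkrhdou" (len 8), cursors c1@0 c2@4 c3@6, authorship ........
After op 4 (move_right): buffer="zdkrhdou" (len 8), cursors c1@1 c2@5 c3@7, authorship ........
After op 5 (add_cursor(8)): buffer="zdkrhdou" (len 8), cursors c1@1 c2@5 c3@7 c4@8, authorship ........
After op 6 (move_right): buffer="zdkrhdou" (len 8), cursors c1@2 c2@6 c3@8 c4@8, authorship ........
After op 7 (insert('f')): buffer="zdfkrhdfouff" (len 12), cursors c1@3 c2@8 c3@12 c4@12, authorship ..1....2..34

Answer: 3 8 12 12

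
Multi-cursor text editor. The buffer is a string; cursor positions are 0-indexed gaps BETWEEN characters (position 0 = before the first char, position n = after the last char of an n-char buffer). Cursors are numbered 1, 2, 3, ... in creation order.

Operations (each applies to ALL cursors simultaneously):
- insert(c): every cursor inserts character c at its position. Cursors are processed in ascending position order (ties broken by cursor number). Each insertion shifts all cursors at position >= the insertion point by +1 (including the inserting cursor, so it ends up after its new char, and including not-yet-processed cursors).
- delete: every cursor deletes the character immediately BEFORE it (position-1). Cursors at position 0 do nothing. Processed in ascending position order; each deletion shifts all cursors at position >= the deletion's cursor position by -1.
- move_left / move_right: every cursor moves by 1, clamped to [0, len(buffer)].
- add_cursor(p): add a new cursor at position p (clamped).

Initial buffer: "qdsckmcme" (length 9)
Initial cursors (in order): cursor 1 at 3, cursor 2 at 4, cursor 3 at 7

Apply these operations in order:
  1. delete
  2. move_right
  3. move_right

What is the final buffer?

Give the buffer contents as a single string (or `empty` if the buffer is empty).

Answer: qdkmme

Derivation:
After op 1 (delete): buffer="qdkmme" (len 6), cursors c1@2 c2@2 c3@4, authorship ......
After op 2 (move_right): buffer="qdkmme" (len 6), cursors c1@3 c2@3 c3@5, authorship ......
After op 3 (move_right): buffer="qdkmme" (len 6), cursors c1@4 c2@4 c3@6, authorship ......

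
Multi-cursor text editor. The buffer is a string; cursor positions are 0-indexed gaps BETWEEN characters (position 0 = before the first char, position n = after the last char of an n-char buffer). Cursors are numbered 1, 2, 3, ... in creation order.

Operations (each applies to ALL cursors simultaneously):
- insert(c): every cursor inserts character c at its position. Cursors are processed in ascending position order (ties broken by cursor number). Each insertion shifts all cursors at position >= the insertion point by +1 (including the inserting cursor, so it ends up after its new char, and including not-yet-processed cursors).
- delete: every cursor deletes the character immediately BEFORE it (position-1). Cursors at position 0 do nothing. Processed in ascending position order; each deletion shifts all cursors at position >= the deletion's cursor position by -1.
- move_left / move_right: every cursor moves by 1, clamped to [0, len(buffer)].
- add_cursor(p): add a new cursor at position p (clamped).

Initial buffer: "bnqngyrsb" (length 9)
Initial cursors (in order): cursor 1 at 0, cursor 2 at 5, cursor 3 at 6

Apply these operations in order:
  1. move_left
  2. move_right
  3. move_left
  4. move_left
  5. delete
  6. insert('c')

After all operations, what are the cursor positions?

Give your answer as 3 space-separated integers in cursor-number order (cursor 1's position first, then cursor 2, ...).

Answer: 1 5 5

Derivation:
After op 1 (move_left): buffer="bnqngyrsb" (len 9), cursors c1@0 c2@4 c3@5, authorship .........
After op 2 (move_right): buffer="bnqngyrsb" (len 9), cursors c1@1 c2@5 c3@6, authorship .........
After op 3 (move_left): buffer="bnqngyrsb" (len 9), cursors c1@0 c2@4 c3@5, authorship .........
After op 4 (move_left): buffer="bnqngyrsb" (len 9), cursors c1@0 c2@3 c3@4, authorship .........
After op 5 (delete): buffer="bngyrsb" (len 7), cursors c1@0 c2@2 c3@2, authorship .......
After op 6 (insert('c')): buffer="cbnccgyrsb" (len 10), cursors c1@1 c2@5 c3@5, authorship 1..23.....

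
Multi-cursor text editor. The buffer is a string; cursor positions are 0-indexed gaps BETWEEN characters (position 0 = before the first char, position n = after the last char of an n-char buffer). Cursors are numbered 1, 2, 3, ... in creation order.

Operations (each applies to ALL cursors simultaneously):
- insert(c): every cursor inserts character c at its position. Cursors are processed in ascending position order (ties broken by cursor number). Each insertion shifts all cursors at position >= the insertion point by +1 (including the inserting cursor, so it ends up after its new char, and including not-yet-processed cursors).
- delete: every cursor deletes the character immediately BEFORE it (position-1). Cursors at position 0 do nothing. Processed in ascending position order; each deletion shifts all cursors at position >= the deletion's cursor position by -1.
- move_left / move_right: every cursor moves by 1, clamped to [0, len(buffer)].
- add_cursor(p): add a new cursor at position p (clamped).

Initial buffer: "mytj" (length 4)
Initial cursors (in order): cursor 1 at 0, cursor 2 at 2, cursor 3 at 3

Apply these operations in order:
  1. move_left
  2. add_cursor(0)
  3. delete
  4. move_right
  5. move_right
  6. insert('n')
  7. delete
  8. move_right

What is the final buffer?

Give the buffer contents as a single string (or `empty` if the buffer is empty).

Answer: tj

Derivation:
After op 1 (move_left): buffer="mytj" (len 4), cursors c1@0 c2@1 c3@2, authorship ....
After op 2 (add_cursor(0)): buffer="mytj" (len 4), cursors c1@0 c4@0 c2@1 c3@2, authorship ....
After op 3 (delete): buffer="tj" (len 2), cursors c1@0 c2@0 c3@0 c4@0, authorship ..
After op 4 (move_right): buffer="tj" (len 2), cursors c1@1 c2@1 c3@1 c4@1, authorship ..
After op 5 (move_right): buffer="tj" (len 2), cursors c1@2 c2@2 c3@2 c4@2, authorship ..
After op 6 (insert('n')): buffer="tjnnnn" (len 6), cursors c1@6 c2@6 c3@6 c4@6, authorship ..1234
After op 7 (delete): buffer="tj" (len 2), cursors c1@2 c2@2 c3@2 c4@2, authorship ..
After op 8 (move_right): buffer="tj" (len 2), cursors c1@2 c2@2 c3@2 c4@2, authorship ..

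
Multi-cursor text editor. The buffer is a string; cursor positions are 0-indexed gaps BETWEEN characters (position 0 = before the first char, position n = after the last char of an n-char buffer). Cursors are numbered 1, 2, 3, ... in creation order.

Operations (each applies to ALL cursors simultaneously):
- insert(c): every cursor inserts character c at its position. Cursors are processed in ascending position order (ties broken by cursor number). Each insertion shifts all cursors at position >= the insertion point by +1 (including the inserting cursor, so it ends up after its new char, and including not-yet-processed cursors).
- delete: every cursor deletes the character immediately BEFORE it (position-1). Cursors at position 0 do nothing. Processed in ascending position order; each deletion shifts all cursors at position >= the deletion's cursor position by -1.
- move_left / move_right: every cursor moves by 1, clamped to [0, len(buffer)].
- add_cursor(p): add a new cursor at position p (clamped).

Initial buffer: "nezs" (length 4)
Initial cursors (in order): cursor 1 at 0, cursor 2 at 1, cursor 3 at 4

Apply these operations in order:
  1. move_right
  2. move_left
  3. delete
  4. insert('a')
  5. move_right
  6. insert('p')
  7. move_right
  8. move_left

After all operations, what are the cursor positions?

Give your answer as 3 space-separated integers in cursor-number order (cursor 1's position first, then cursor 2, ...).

After op 1 (move_right): buffer="nezs" (len 4), cursors c1@1 c2@2 c3@4, authorship ....
After op 2 (move_left): buffer="nezs" (len 4), cursors c1@0 c2@1 c3@3, authorship ....
After op 3 (delete): buffer="es" (len 2), cursors c1@0 c2@0 c3@1, authorship ..
After op 4 (insert('a')): buffer="aaeas" (len 5), cursors c1@2 c2@2 c3@4, authorship 12.3.
After op 5 (move_right): buffer="aaeas" (len 5), cursors c1@3 c2@3 c3@5, authorship 12.3.
After op 6 (insert('p')): buffer="aaeppasp" (len 8), cursors c1@5 c2@5 c3@8, authorship 12.123.3
After op 7 (move_right): buffer="aaeppasp" (len 8), cursors c1@6 c2@6 c3@8, authorship 12.123.3
After op 8 (move_left): buffer="aaeppasp" (len 8), cursors c1@5 c2@5 c3@7, authorship 12.123.3

Answer: 5 5 7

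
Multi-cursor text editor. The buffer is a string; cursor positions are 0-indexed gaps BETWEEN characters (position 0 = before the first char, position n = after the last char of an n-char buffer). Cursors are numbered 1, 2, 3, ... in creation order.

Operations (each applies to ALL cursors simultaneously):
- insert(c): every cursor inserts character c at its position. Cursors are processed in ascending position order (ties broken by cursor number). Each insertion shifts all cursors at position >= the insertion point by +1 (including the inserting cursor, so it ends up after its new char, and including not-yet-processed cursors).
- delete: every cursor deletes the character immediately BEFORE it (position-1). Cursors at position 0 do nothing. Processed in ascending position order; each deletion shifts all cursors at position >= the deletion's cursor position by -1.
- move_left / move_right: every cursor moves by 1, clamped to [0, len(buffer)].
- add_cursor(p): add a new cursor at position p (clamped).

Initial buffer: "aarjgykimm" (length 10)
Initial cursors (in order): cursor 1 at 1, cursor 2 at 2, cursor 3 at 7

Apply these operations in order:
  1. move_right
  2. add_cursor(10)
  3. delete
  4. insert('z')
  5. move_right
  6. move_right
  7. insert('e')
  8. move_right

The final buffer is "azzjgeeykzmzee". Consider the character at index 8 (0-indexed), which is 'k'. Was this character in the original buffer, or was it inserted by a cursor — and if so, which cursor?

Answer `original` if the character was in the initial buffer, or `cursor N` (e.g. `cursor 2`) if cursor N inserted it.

After op 1 (move_right): buffer="aarjgykimm" (len 10), cursors c1@2 c2@3 c3@8, authorship ..........
After op 2 (add_cursor(10)): buffer="aarjgykimm" (len 10), cursors c1@2 c2@3 c3@8 c4@10, authorship ..........
After op 3 (delete): buffer="ajgykm" (len 6), cursors c1@1 c2@1 c3@5 c4@6, authorship ......
After op 4 (insert('z')): buffer="azzjgykzmz" (len 10), cursors c1@3 c2@3 c3@8 c4@10, authorship .12....3.4
After op 5 (move_right): buffer="azzjgykzmz" (len 10), cursors c1@4 c2@4 c3@9 c4@10, authorship .12....3.4
After op 6 (move_right): buffer="azzjgykzmz" (len 10), cursors c1@5 c2@5 c3@10 c4@10, authorship .12....3.4
After op 7 (insert('e')): buffer="azzjgeeykzmzee" (len 14), cursors c1@7 c2@7 c3@14 c4@14, authorship .12..12..3.434
After op 8 (move_right): buffer="azzjgeeykzmzee" (len 14), cursors c1@8 c2@8 c3@14 c4@14, authorship .12..12..3.434
Authorship (.=original, N=cursor N): . 1 2 . . 1 2 . . 3 . 4 3 4
Index 8: author = original

Answer: original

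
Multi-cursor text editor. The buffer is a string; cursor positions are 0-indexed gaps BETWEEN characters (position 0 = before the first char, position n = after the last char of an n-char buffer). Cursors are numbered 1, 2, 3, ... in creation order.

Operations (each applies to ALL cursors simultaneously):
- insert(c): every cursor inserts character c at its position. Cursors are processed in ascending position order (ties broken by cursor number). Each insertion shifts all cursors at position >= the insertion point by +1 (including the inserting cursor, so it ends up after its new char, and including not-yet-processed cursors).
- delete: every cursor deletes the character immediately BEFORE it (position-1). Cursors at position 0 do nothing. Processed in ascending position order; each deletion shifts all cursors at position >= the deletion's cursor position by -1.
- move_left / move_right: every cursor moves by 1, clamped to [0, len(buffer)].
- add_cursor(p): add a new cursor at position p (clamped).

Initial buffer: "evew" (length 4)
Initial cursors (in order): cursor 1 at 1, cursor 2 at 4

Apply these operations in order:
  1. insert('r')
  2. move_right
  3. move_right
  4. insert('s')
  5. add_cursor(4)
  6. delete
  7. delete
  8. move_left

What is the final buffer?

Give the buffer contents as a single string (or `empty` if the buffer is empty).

After op 1 (insert('r')): buffer="ervewr" (len 6), cursors c1@2 c2@6, authorship .1...2
After op 2 (move_right): buffer="ervewr" (len 6), cursors c1@3 c2@6, authorship .1...2
After op 3 (move_right): buffer="ervewr" (len 6), cursors c1@4 c2@6, authorship .1...2
After op 4 (insert('s')): buffer="erveswrs" (len 8), cursors c1@5 c2@8, authorship .1..1.22
After op 5 (add_cursor(4)): buffer="erveswrs" (len 8), cursors c3@4 c1@5 c2@8, authorship .1..1.22
After op 6 (delete): buffer="ervwr" (len 5), cursors c1@3 c3@3 c2@5, authorship .1..2
After op 7 (delete): buffer="ew" (len 2), cursors c1@1 c3@1 c2@2, authorship ..
After op 8 (move_left): buffer="ew" (len 2), cursors c1@0 c3@0 c2@1, authorship ..

Answer: ew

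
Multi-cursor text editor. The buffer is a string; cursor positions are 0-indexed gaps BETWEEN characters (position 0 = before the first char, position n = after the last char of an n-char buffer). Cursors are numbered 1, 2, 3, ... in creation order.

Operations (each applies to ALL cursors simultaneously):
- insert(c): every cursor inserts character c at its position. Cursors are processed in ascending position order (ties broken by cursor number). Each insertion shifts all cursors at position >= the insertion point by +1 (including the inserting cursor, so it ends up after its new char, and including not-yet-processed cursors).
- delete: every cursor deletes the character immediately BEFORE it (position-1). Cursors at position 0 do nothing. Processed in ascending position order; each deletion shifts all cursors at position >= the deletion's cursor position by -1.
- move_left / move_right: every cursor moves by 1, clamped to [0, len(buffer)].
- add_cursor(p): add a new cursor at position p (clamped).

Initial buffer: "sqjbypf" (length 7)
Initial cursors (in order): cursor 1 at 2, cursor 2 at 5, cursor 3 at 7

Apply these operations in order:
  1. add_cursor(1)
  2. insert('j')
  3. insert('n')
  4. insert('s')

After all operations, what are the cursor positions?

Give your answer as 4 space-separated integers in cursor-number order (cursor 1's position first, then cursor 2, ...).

Answer: 8 14 19 4

Derivation:
After op 1 (add_cursor(1)): buffer="sqjbypf" (len 7), cursors c4@1 c1@2 c2@5 c3@7, authorship .......
After op 2 (insert('j')): buffer="sjqjjbyjpfj" (len 11), cursors c4@2 c1@4 c2@8 c3@11, authorship .4.1...2..3
After op 3 (insert('n')): buffer="sjnqjnjbyjnpfjn" (len 15), cursors c4@3 c1@6 c2@11 c3@15, authorship .44.11...22..33
After op 4 (insert('s')): buffer="sjnsqjnsjbyjnspfjns" (len 19), cursors c4@4 c1@8 c2@14 c3@19, authorship .444.111...222..333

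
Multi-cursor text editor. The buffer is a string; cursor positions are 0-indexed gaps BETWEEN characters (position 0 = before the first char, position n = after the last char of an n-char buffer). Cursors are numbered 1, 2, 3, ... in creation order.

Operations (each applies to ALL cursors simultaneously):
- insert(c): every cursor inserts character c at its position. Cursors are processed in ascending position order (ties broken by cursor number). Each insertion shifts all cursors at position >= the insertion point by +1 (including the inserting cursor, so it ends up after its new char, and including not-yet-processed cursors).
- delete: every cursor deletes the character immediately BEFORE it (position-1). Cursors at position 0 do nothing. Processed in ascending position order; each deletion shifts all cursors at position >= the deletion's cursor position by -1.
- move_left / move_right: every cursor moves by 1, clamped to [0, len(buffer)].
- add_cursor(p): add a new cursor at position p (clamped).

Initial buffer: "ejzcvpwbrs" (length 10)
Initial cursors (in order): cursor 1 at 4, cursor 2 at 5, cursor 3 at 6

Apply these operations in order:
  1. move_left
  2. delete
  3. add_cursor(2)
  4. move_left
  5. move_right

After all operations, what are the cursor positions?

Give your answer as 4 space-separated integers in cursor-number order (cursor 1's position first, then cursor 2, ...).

After op 1 (move_left): buffer="ejzcvpwbrs" (len 10), cursors c1@3 c2@4 c3@5, authorship ..........
After op 2 (delete): buffer="ejpwbrs" (len 7), cursors c1@2 c2@2 c3@2, authorship .......
After op 3 (add_cursor(2)): buffer="ejpwbrs" (len 7), cursors c1@2 c2@2 c3@2 c4@2, authorship .......
After op 4 (move_left): buffer="ejpwbrs" (len 7), cursors c1@1 c2@1 c3@1 c4@1, authorship .......
After op 5 (move_right): buffer="ejpwbrs" (len 7), cursors c1@2 c2@2 c3@2 c4@2, authorship .......

Answer: 2 2 2 2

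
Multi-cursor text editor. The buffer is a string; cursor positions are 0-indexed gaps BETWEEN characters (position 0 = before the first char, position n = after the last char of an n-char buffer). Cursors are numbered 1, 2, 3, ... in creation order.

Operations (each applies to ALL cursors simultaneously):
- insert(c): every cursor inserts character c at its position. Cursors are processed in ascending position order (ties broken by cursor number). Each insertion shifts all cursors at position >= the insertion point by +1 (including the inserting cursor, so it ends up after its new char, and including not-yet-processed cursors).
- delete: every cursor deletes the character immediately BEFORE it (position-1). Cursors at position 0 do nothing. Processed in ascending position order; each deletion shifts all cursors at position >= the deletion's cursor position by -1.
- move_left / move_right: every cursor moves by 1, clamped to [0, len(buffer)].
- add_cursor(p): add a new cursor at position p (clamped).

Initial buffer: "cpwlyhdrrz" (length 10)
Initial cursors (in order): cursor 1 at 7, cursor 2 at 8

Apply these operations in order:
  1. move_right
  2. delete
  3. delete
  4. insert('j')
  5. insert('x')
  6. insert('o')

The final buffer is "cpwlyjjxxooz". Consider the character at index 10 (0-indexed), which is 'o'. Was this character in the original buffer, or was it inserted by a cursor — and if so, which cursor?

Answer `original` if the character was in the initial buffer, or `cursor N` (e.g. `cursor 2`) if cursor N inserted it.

After op 1 (move_right): buffer="cpwlyhdrrz" (len 10), cursors c1@8 c2@9, authorship ..........
After op 2 (delete): buffer="cpwlyhdz" (len 8), cursors c1@7 c2@7, authorship ........
After op 3 (delete): buffer="cpwlyz" (len 6), cursors c1@5 c2@5, authorship ......
After op 4 (insert('j')): buffer="cpwlyjjz" (len 8), cursors c1@7 c2@7, authorship .....12.
After op 5 (insert('x')): buffer="cpwlyjjxxz" (len 10), cursors c1@9 c2@9, authorship .....1212.
After op 6 (insert('o')): buffer="cpwlyjjxxooz" (len 12), cursors c1@11 c2@11, authorship .....121212.
Authorship (.=original, N=cursor N): . . . . . 1 2 1 2 1 2 .
Index 10: author = 2

Answer: cursor 2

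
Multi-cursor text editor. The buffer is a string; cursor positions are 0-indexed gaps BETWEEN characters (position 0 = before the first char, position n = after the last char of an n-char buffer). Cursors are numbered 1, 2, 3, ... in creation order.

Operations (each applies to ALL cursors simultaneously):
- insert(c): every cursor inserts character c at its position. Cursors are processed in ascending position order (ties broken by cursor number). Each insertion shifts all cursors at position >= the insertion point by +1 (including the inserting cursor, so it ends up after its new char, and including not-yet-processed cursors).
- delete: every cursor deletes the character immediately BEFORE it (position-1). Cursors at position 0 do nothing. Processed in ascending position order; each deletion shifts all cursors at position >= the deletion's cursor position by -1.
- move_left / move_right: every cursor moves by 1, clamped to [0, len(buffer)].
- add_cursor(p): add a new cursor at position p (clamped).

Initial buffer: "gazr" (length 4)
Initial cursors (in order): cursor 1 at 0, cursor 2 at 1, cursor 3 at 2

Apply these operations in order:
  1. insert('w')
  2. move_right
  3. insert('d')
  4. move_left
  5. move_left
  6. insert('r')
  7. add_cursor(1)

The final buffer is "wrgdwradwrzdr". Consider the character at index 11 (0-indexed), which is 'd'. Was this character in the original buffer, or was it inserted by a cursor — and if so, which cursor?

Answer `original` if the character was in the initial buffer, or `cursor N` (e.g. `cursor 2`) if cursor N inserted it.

Answer: cursor 3

Derivation:
After op 1 (insert('w')): buffer="wgwawzr" (len 7), cursors c1@1 c2@3 c3@5, authorship 1.2.3..
After op 2 (move_right): buffer="wgwawzr" (len 7), cursors c1@2 c2@4 c3@6, authorship 1.2.3..
After op 3 (insert('d')): buffer="wgdwadwzdr" (len 10), cursors c1@3 c2@6 c3@9, authorship 1.12.23.3.
After op 4 (move_left): buffer="wgdwadwzdr" (len 10), cursors c1@2 c2@5 c3@8, authorship 1.12.23.3.
After op 5 (move_left): buffer="wgdwadwzdr" (len 10), cursors c1@1 c2@4 c3@7, authorship 1.12.23.3.
After op 6 (insert('r')): buffer="wrgdwradwrzdr" (len 13), cursors c1@2 c2@6 c3@10, authorship 11.122.233.3.
After op 7 (add_cursor(1)): buffer="wrgdwradwrzdr" (len 13), cursors c4@1 c1@2 c2@6 c3@10, authorship 11.122.233.3.
Authorship (.=original, N=cursor N): 1 1 . 1 2 2 . 2 3 3 . 3 .
Index 11: author = 3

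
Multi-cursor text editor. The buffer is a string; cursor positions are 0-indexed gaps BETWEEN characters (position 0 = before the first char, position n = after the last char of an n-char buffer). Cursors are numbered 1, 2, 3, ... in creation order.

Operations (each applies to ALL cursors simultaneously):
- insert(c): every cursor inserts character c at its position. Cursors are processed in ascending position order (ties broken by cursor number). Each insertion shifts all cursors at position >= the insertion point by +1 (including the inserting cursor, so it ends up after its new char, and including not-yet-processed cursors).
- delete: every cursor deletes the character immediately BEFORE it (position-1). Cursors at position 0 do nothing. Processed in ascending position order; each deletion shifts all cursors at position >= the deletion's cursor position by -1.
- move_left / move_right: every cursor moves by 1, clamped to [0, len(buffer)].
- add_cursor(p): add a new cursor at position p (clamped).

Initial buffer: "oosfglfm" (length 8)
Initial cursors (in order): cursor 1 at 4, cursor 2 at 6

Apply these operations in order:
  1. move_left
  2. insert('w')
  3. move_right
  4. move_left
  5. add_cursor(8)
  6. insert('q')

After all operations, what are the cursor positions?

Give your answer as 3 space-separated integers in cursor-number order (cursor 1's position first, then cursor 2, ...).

After op 1 (move_left): buffer="oosfglfm" (len 8), cursors c1@3 c2@5, authorship ........
After op 2 (insert('w')): buffer="ooswfgwlfm" (len 10), cursors c1@4 c2@7, authorship ...1..2...
After op 3 (move_right): buffer="ooswfgwlfm" (len 10), cursors c1@5 c2@8, authorship ...1..2...
After op 4 (move_left): buffer="ooswfgwlfm" (len 10), cursors c1@4 c2@7, authorship ...1..2...
After op 5 (add_cursor(8)): buffer="ooswfgwlfm" (len 10), cursors c1@4 c2@7 c3@8, authorship ...1..2...
After op 6 (insert('q')): buffer="ooswqfgwqlqfm" (len 13), cursors c1@5 c2@9 c3@11, authorship ...11..22.3..

Answer: 5 9 11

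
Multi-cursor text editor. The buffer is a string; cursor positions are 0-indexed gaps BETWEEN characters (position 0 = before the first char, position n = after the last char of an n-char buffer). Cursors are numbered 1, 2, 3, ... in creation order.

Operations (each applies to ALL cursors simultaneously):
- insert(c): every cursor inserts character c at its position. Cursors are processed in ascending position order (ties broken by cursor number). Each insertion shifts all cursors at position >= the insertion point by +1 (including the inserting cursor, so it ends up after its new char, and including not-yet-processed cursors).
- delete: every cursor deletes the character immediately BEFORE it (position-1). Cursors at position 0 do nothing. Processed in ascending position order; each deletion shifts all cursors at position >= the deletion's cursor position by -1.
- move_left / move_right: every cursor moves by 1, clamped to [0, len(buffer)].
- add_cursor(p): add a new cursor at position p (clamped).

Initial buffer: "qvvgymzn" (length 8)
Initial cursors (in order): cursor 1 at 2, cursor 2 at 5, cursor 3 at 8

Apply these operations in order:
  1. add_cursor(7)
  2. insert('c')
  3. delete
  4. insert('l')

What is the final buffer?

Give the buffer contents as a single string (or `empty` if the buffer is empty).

Answer: qvlvgylmzlnl

Derivation:
After op 1 (add_cursor(7)): buffer="qvvgymzn" (len 8), cursors c1@2 c2@5 c4@7 c3@8, authorship ........
After op 2 (insert('c')): buffer="qvcvgycmzcnc" (len 12), cursors c1@3 c2@7 c4@10 c3@12, authorship ..1...2..4.3
After op 3 (delete): buffer="qvvgymzn" (len 8), cursors c1@2 c2@5 c4@7 c3@8, authorship ........
After op 4 (insert('l')): buffer="qvlvgylmzlnl" (len 12), cursors c1@3 c2@7 c4@10 c3@12, authorship ..1...2..4.3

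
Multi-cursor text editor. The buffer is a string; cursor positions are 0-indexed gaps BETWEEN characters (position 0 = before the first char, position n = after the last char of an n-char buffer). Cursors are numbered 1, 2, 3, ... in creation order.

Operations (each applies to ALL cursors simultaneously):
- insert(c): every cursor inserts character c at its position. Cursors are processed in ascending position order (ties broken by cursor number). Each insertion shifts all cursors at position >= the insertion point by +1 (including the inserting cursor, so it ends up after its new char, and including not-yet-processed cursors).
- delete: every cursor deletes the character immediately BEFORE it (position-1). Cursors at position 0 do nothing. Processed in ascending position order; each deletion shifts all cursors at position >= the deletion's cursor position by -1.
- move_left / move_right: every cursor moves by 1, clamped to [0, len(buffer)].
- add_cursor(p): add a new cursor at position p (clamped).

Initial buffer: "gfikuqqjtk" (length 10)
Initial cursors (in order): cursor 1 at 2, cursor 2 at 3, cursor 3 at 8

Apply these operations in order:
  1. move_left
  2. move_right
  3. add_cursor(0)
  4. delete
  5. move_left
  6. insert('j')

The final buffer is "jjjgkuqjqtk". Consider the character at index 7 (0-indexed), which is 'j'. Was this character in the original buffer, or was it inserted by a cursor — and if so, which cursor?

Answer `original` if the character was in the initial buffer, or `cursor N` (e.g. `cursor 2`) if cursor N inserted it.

Answer: cursor 3

Derivation:
After op 1 (move_left): buffer="gfikuqqjtk" (len 10), cursors c1@1 c2@2 c3@7, authorship ..........
After op 2 (move_right): buffer="gfikuqqjtk" (len 10), cursors c1@2 c2@3 c3@8, authorship ..........
After op 3 (add_cursor(0)): buffer="gfikuqqjtk" (len 10), cursors c4@0 c1@2 c2@3 c3@8, authorship ..........
After op 4 (delete): buffer="gkuqqtk" (len 7), cursors c4@0 c1@1 c2@1 c3@5, authorship .......
After op 5 (move_left): buffer="gkuqqtk" (len 7), cursors c1@0 c2@0 c4@0 c3@4, authorship .......
After op 6 (insert('j')): buffer="jjjgkuqjqtk" (len 11), cursors c1@3 c2@3 c4@3 c3@8, authorship 124....3...
Authorship (.=original, N=cursor N): 1 2 4 . . . . 3 . . .
Index 7: author = 3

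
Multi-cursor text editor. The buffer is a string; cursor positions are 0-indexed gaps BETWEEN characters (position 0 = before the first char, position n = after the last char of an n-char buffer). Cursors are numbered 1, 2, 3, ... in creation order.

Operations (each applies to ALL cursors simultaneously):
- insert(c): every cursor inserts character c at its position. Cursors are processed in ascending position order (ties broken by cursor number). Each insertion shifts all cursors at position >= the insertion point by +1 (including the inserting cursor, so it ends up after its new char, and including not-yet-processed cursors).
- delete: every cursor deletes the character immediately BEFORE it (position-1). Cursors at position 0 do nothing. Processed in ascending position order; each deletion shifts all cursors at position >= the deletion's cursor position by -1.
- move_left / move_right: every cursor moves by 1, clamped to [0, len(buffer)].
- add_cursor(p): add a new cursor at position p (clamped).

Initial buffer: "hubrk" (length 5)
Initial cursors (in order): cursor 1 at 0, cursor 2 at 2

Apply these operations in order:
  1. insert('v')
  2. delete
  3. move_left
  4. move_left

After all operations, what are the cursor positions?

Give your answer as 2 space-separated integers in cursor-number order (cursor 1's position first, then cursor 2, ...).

After op 1 (insert('v')): buffer="vhuvbrk" (len 7), cursors c1@1 c2@4, authorship 1..2...
After op 2 (delete): buffer="hubrk" (len 5), cursors c1@0 c2@2, authorship .....
After op 3 (move_left): buffer="hubrk" (len 5), cursors c1@0 c2@1, authorship .....
After op 4 (move_left): buffer="hubrk" (len 5), cursors c1@0 c2@0, authorship .....

Answer: 0 0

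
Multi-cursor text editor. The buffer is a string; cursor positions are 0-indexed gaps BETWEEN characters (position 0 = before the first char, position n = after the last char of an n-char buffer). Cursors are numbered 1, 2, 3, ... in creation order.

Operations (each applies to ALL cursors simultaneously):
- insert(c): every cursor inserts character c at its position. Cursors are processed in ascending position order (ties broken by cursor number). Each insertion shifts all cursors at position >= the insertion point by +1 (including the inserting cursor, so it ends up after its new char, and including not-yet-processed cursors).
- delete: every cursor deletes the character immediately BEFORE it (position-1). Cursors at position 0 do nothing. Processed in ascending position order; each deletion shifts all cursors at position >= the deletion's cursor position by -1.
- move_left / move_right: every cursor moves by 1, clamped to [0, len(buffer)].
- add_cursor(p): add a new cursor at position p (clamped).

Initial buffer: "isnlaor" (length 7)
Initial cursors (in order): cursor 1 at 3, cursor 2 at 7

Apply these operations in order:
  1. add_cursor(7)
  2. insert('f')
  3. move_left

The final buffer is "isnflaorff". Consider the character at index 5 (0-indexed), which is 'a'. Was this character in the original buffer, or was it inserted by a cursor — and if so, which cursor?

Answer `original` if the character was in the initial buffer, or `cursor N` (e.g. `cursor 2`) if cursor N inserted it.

After op 1 (add_cursor(7)): buffer="isnlaor" (len 7), cursors c1@3 c2@7 c3@7, authorship .......
After op 2 (insert('f')): buffer="isnflaorff" (len 10), cursors c1@4 c2@10 c3@10, authorship ...1....23
After op 3 (move_left): buffer="isnflaorff" (len 10), cursors c1@3 c2@9 c3@9, authorship ...1....23
Authorship (.=original, N=cursor N): . . . 1 . . . . 2 3
Index 5: author = original

Answer: original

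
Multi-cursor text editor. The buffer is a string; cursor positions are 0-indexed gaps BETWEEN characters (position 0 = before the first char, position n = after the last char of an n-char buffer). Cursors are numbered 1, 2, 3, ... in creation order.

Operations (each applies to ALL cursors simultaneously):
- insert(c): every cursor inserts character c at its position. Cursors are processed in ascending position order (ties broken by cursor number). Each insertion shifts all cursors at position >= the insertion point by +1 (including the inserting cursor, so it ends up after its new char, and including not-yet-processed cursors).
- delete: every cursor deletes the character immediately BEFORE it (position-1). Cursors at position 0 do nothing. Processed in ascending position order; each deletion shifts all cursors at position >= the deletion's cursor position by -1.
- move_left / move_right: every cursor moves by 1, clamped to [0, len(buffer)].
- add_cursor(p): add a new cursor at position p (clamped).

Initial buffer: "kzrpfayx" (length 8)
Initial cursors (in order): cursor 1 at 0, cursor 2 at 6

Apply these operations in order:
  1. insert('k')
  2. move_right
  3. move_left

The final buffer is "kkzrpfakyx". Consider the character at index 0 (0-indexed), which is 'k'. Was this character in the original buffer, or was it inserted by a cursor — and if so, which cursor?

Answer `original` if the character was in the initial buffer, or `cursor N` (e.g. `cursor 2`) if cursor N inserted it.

Answer: cursor 1

Derivation:
After op 1 (insert('k')): buffer="kkzrpfakyx" (len 10), cursors c1@1 c2@8, authorship 1......2..
After op 2 (move_right): buffer="kkzrpfakyx" (len 10), cursors c1@2 c2@9, authorship 1......2..
After op 3 (move_left): buffer="kkzrpfakyx" (len 10), cursors c1@1 c2@8, authorship 1......2..
Authorship (.=original, N=cursor N): 1 . . . . . . 2 . .
Index 0: author = 1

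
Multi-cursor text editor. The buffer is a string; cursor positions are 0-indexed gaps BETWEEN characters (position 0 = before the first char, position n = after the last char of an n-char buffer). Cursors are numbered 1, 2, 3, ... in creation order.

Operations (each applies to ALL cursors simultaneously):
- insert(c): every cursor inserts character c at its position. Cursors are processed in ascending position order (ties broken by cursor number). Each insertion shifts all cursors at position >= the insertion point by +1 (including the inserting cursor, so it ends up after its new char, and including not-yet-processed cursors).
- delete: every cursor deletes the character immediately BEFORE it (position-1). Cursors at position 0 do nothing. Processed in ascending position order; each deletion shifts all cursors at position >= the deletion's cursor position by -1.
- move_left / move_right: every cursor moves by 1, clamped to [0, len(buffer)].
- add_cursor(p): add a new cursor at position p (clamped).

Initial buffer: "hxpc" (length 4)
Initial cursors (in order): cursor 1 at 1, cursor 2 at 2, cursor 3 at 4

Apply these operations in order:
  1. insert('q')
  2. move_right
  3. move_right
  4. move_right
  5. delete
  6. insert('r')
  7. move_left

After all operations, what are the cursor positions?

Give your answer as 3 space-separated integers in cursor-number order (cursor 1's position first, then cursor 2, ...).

After op 1 (insert('q')): buffer="hqxqpcq" (len 7), cursors c1@2 c2@4 c3@7, authorship .1.2..3
After op 2 (move_right): buffer="hqxqpcq" (len 7), cursors c1@3 c2@5 c3@7, authorship .1.2..3
After op 3 (move_right): buffer="hqxqpcq" (len 7), cursors c1@4 c2@6 c3@7, authorship .1.2..3
After op 4 (move_right): buffer="hqxqpcq" (len 7), cursors c1@5 c2@7 c3@7, authorship .1.2..3
After op 5 (delete): buffer="hqxq" (len 4), cursors c1@4 c2@4 c3@4, authorship .1.2
After op 6 (insert('r')): buffer="hqxqrrr" (len 7), cursors c1@7 c2@7 c3@7, authorship .1.2123
After op 7 (move_left): buffer="hqxqrrr" (len 7), cursors c1@6 c2@6 c3@6, authorship .1.2123

Answer: 6 6 6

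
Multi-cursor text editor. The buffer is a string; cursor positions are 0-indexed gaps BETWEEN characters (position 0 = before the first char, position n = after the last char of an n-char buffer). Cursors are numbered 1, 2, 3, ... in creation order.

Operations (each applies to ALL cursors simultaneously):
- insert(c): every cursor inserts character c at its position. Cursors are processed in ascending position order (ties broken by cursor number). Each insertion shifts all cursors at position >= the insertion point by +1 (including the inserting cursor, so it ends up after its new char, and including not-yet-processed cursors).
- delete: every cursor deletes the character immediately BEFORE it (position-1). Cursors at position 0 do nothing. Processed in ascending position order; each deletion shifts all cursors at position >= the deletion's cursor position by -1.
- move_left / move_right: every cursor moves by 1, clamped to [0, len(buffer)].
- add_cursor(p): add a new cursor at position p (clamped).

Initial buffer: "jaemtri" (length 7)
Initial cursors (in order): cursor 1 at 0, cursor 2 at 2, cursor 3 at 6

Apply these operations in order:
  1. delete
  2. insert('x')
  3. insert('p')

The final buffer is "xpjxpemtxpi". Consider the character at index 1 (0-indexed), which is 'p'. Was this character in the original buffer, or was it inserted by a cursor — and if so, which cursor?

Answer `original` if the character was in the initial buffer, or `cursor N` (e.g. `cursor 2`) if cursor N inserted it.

Answer: cursor 1

Derivation:
After op 1 (delete): buffer="jemti" (len 5), cursors c1@0 c2@1 c3@4, authorship .....
After op 2 (insert('x')): buffer="xjxemtxi" (len 8), cursors c1@1 c2@3 c3@7, authorship 1.2...3.
After op 3 (insert('p')): buffer="xpjxpemtxpi" (len 11), cursors c1@2 c2@5 c3@10, authorship 11.22...33.
Authorship (.=original, N=cursor N): 1 1 . 2 2 . . . 3 3 .
Index 1: author = 1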